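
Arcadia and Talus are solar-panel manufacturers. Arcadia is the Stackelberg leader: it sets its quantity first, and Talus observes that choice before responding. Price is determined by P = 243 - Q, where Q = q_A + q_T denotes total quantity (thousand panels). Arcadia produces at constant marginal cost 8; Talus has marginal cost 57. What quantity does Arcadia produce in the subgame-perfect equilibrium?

Solve by backward induction. Given q_A, the follower Talus maximises π_T = (243 - q_A - q_T)q_T - 57q_T.
∂π_T/∂q_T = 186 - q_A - 2q_T = 0 gives the reaction function q_T = (186 - q_A)/2.
Arcadia substitutes q_T(q_A) into its own profit: π_A = q_A(243 - q_A - (186 - q_A)/2) - 8q_A = (150 - (1/2)q_A)q_A - 8q_A.
The leader's first-order condition 142 - q_A = 0 yields q_A = 142.
Then q_T = (186 - 142)/2 = 22.

142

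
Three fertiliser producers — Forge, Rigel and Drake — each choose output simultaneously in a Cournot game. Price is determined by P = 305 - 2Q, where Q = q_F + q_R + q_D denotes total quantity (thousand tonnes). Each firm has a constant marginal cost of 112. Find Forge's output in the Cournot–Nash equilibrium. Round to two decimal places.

24.13

Each firm earns π_i = (305 - 2Q)q_i - 112q_i.
Setting ∂π_i/∂q_i = 0 with rivals' quantities fixed: 193 - 4q_i - 2·Σ_{j≠i} q_j = 0.
By symmetry each firm produces the same amount; substituting Σ_{j≠i} q_j = 2q_i yields q_i = 193/8.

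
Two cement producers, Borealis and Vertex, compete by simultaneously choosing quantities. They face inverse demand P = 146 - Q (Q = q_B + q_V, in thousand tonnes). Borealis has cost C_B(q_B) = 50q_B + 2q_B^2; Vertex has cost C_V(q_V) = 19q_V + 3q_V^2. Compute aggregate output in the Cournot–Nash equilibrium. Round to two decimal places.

Borealis's profit: π_B = (146 - Q)q_B - (50q_B + 2q_B²). Setting ∂π_B/∂q_B = 0: 96 - 6q_B - (q_V) = 0.
Vertex's profit: π_V = (146 - Q)q_V - (19q_V + 3q_V²). Setting ∂π_V/∂q_V = 0: 127 - 8q_V - (q_B) = 0.
Rearranging gives the reaction functions q_B = (96 - q_V)/6 and q_V = (127 - q_B)/8.
Solving the pair: q_B = 641/47, q_V = 666/47.
Total output Q = 641/47 + 666/47 = 1307/47.

27.81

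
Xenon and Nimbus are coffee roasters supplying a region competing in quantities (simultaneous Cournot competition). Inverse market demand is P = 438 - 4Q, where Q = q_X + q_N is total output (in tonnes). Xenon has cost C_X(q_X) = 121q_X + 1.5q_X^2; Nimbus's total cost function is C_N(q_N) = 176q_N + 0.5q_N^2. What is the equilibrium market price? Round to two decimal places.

273.23

Xenon's profit: π_X = (438 - 4Q)q_X - (121q_X + (3/2)q_X²). Setting ∂π_X/∂q_X = 0: 317 - 11q_X - 4(q_N) = 0.
Nimbus's profit: π_N = (438 - 4Q)q_N - (176q_N + (1/2)q_N²). Setting ∂π_N/∂q_N = 0: 262 - 9q_N - 4(q_X) = 0.
Best responses: q_X = (317 - 4q_N)/11, q_N = (262 - 4q_X)/9.
Solving the pair: q_X = 1805/83, q_N = 1614/83.
Total output Q = 41.1928, so price P = 438 - 4·41.1928 = 273.2289.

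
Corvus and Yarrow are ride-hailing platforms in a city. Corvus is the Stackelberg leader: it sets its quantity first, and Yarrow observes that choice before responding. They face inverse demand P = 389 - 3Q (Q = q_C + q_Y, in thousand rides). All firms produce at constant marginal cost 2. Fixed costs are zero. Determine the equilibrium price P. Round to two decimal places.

98.75

Solve by backward induction. Given q_C, the follower Yarrow maximises π_Y = (389 - 3q_C - 3q_Y)q_Y - 2q_Y.
∂π_Y/∂q_Y = 387 - 3q_C - 6q_Y = 0 gives the reaction function q_Y = (387 - 3q_C)/6.
Corvus substitutes q_Y(q_C) into its own profit: π_C = q_C(389 - 3q_C - (387 - 3q_C)/2) - 2q_C = (391/2 - (3/2)q_C)q_C - 2q_C.
Maximising: ∂π_C/∂q_C = 387/2 - 3q_C = 0, giving q_C = 129/2.
Then q_Y = (387 - 3·(129/2))/6 = 129/4.
Total output Q = 387/4, so price P = 389 - 3·(387/4) = 395/4.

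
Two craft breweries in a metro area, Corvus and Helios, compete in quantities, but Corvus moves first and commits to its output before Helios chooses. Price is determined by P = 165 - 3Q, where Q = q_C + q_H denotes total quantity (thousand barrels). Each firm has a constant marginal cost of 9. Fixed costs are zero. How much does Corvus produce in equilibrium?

26

The follower Helios best-responds to any q_C: π_H = (165 - 3Q)q_H - 9q_H.
Follower FOC: 156 - 3q_C - 6q_H = 0, so q_H(q_C) = (156 - 3q_C)/6.
The leader anticipates this reaction. Substituting into P = 165 - 3Q gives P = 87 - (3/2)q_C, so π_C = (87 - (3/2)q_C)q_C - 9q_C.
Maximising: ∂π_C/∂q_C = 78 - 3q_C = 0, giving q_C = 26.
Then q_H = (156 - 3·26)/6 = 13.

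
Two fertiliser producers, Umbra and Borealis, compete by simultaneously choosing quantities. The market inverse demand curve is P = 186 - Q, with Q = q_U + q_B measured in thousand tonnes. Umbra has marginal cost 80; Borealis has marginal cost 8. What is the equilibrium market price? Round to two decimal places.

Umbra's profit: π_U = (186 - Q)q_U - (80q_U). Setting ∂π_U/∂q_U = 0: 106 - 2q_U - (q_B) = 0.
Borealis's profit: π_B = (186 - Q)q_B - (8q_B). Setting ∂π_B/∂q_B = 0: 178 - 2q_B - (q_U) = 0.
So q_U = (106 - q_B)/2 and q_B = (178 - q_U)/2.
Solving the pair: q_U = 34/3, q_B = 250/3.
Total output Q = 284/3, so price P = 186 - 284/3 = 274/3.

91.33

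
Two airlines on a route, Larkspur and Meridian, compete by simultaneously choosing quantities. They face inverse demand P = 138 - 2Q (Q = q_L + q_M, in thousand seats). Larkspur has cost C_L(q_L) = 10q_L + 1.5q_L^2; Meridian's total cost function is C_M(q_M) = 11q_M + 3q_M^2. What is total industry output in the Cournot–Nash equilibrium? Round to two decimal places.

25.14

Larkspur's profit: π_L = (138 - 2Q)q_L - (10q_L + (3/2)q_L²). Setting ∂π_L/∂q_L = 0: 128 - 7q_L - 2(q_M) = 0.
Meridian's profit: π_M = (138 - 2Q)q_M - (11q_M + 3q_M²). Setting ∂π_M/∂q_M = 0: 127 - 10q_M - 2(q_L) = 0.
So q_L = (128 - 2q_M)/7 and q_M = (127 - 2q_L)/10.
Substituting one into the other gives q_L = 171/11 and q_M = 211/22.
Total output Q = 171/11 + 211/22 = 553/22.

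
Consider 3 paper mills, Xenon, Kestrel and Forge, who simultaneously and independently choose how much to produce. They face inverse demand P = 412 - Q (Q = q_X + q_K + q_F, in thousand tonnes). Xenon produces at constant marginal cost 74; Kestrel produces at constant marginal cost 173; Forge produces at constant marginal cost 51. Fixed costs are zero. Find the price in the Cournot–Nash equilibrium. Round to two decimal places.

Xenon's profit: π_X = (412 - Q)q_X - (74q_X). Setting ∂π_X/∂q_X = 0: 338 - 2q_X - (q_K + q_F) = 0.
Kestrel's profit: π_K = (412 - Q)q_K - (173q_K). Setting ∂π_K/∂q_K = 0: 239 - 2q_K - (q_X + q_F) = 0.
Forge's first-order condition: 361 - 2q_F - (q_X + q_K) = 0.
Adding the 3 first-order conditions: 938 − 4Q = 0, so Q = 469/2.
Back-substituting: q_X = (338 − 469/2) = 207/2, q_K = (239 − 469/2) = 9/2, q_F = (361 − 469/2) = 253/2.
Total output Q = 469/2, so price P = 412 - 469/2 = 355/2.

177.50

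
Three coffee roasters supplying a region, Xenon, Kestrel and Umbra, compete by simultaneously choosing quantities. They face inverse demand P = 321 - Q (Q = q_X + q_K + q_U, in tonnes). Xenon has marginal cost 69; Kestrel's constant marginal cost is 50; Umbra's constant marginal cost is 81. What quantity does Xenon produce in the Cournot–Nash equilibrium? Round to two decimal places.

Xenon's profit: π_X = (321 - Q)q_X - (69q_X). Setting ∂π_X/∂q_X = 0: 252 - 2q_X - (q_K + q_U) = 0.
Kestrel's first-order condition: 271 - 2q_K - (q_X + q_U) = 0.
Umbra's profit: π_U = (321 - Q)q_U - (81q_U). Setting ∂π_U/∂q_U = 0: 240 - 2q_U - (q_X + q_K) = 0.
Summing all 3 equations gives 763 − 4Q = 0, hence Q = 763/4.
Back-substituting: q_X = (252 − 763/4) = 245/4, q_K = (271 − 763/4) = 321/4, q_U = (240 − 763/4) = 197/4.

61.25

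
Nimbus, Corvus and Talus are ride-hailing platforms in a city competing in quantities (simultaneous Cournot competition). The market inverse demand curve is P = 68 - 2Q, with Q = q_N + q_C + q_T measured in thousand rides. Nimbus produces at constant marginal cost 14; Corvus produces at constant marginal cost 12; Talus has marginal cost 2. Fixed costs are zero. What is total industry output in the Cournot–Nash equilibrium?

22

Nimbus's profit: π_N = (68 - 2Q)q_N - (14q_N). Setting ∂π_N/∂q_N = 0: 54 - 4q_N - 2(q_C + q_T) = 0.
Corvus's first-order condition: 56 - 4q_C - 2(q_N + q_T) = 0.
Talus's profit: π_T = (68 - 2Q)q_T - (2q_T). Setting ∂π_T/∂q_T = 0: 66 - 4q_T - 2(q_N + q_C) = 0.
Summing all 3 equations gives 176 − 8Q = 0, hence Q = 22.
Back-substituting: q_N = (54 − 44)/2 = 5, q_C = (56 − 44)/2 = 6, q_T = (66 − 44)/2 = 11.
Total output Q = 5 + 6 + 11 = 22.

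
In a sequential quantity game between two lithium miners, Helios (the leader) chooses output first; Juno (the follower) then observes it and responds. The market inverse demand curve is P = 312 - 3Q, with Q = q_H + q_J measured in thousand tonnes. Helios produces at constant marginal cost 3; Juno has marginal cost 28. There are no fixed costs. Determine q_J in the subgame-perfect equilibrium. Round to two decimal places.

The follower Juno best-responds to any q_H: π_J = (312 - 3Q)q_J - 28q_J.
∂π_J/∂q_J = 284 - 3q_H - 6q_J = 0 gives the reaction function q_J = (284 - 3q_H)/6.
Helios substitutes q_J(q_H) into its own profit: π_H = q_H(312 - 3q_H - (284 - 3q_H)/2) - 3q_H = (170 - (3/2)q_H)q_H - 3q_H.
Maximising: ∂π_H/∂q_H = 167 - 3q_H = 0, giving q_H = 167/3.
Then q_J = (284 - 3·(167/3))/6 = 39/2.

19.50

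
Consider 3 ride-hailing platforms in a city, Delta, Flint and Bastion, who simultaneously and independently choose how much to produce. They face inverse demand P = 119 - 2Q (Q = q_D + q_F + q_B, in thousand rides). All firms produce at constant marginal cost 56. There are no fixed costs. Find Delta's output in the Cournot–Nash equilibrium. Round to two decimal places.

Each firm earns π_i = (119 - 2Q)q_i - 56q_i.
First-order condition (treating rivals' output as given): 63 - 4q_i - 2·Σ_{j≠i} q_j = 0.
With identical firms every q_j equals q_i, so Σ_{j≠i} q_j = 2q_i and 63 = 8q_i, giving q_i = 63/8.

7.88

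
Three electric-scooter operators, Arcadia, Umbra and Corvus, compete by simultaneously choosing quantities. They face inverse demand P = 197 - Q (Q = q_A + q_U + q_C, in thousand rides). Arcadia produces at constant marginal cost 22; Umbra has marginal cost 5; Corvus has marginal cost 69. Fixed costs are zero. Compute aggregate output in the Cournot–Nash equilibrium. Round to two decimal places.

123.75

Arcadia's profit: π_A = (197 - Q)q_A - (22q_A). Setting ∂π_A/∂q_A = 0: 175 - 2q_A - (q_U + q_C) = 0.
Umbra's profit: π_U = (197 - Q)q_U - (5q_U). Setting ∂π_U/∂q_U = 0: 192 - 2q_U - (q_A + q_C) = 0.
Corvus's first-order condition: 128 - 2q_C - (q_A + q_U) = 0.
Adding the 3 conditions: 495 − 2Q − 2Q = 0, i.e. Q = 495/4.
Back-substituting: q_A = (175 − 495/4) = 205/4, q_U = (192 − 495/4) = 273/4, q_C = (128 − 495/4) = 17/4.
Total output Q = 205/4 + 273/4 + 17/4 = 495/4.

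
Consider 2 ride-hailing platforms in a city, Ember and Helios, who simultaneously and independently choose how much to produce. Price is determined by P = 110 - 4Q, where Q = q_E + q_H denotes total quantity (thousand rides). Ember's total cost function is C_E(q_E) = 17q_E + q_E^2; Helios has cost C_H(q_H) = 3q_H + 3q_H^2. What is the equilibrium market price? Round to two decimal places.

Ember's profit: π_E = (110 - 4Q)q_E - (17q_E + q_E²). Setting ∂π_E/∂q_E = 0: 93 - 10q_E - 4(q_H) = 0.
Helios's profit: π_H = (110 - 4Q)q_H - (3q_H + 3q_H²). Setting ∂π_H/∂q_H = 0: 107 - 14q_H - 4(q_E) = 0.
Best responses: q_E = (93 - 4q_H)/10, q_H = (107 - 4q_E)/14.
Solving the pair: q_E = 437/62, q_H = 349/62.
Total output Q = 393/31, so price P = 110 - 4·(393/31) = 1838/31.

59.29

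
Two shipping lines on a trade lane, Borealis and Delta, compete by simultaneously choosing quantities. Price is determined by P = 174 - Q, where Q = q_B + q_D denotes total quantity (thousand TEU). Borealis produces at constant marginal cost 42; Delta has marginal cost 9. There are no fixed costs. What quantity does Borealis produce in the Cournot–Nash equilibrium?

33

Borealis's profit: π_B = (174 - Q)q_B - (42q_B). Setting ∂π_B/∂q_B = 0: 132 - 2q_B - (q_D) = 0.
Delta's profit: π_D = (174 - Q)q_D - (9q_D). Setting ∂π_D/∂q_D = 0: 165 - 2q_D - (q_B) = 0.
Best responses: q_B = (132 - q_D)/2, q_D = (165 - q_B)/2.
Solving the pair: q_B = 33, q_D = 66.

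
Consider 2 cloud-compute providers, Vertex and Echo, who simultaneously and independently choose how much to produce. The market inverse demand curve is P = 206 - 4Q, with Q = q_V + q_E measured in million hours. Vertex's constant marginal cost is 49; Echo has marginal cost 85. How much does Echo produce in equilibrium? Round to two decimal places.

Vertex's profit: π_V = (206 - 4Q)q_V - (49q_V). Setting ∂π_V/∂q_V = 0: 157 - 8q_V - 4(q_E) = 0.
Echo's first-order condition: 121 - 8q_E - 4(q_V) = 0.
Best responses: q_V = (157 - 4q_E)/8, q_E = (121 - 4q_V)/8.
Substituting one into the other gives q_V = 193/12 and q_E = 85/12.

7.08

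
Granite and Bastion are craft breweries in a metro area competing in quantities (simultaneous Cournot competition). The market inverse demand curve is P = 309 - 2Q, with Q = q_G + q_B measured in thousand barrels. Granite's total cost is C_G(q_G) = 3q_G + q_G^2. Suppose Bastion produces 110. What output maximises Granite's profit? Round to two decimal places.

With the rival's output fixed at 110, Granite's profit is π_G = (309 - 2·110 - 2q_G)q_G - (3q_G + q_G²) = (89 - 2q_G)q_G - (3q_G + q_G²).
∂π_G/∂q_G = 86 - 6q_G = 0, so q_G = 43/3.

14.33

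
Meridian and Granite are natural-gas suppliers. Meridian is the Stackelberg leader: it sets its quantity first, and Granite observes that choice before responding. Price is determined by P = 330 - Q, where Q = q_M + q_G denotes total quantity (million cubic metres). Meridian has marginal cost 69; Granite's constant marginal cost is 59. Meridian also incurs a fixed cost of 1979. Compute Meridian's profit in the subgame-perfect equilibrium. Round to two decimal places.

Solve by backward induction. Given q_M, the follower Granite maximises π_G = (330 - q_M - q_G)q_G - 59q_G.
∂π_G/∂q_G = 271 - q_M - 2q_G = 0 gives the reaction function q_G = (271 - q_M)/2.
Meridian substitutes q_G(q_M) into its own profit: π_M = q_M(330 - q_M - (271 - q_M)/2) - 69q_M = (389/2 - (1/2)q_M)q_M - 69q_M.
Leader FOC: 251/2 - q_M = 0, so q_M = 251/2.
Then q_G = (271 - 251/2)/2 = 291/4.
Price P = 330 - 793/4 = 527/4.
Meridian's profit: (527/4 - 69)·(251/2) - 1979 = 5896.1250.

5896.13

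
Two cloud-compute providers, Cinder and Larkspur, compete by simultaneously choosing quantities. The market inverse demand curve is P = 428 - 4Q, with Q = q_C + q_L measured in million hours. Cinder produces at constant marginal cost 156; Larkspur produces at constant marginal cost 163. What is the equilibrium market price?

249

Cinder's profit: π_C = (428 - 4Q)q_C - (156q_C). Setting ∂π_C/∂q_C = 0: 272 - 8q_C - 4(q_L) = 0.
Larkspur's profit: π_L = (428 - 4Q)q_L - (163q_L). Setting ∂π_L/∂q_L = 0: 265 - 8q_L - 4(q_C) = 0.
Best responses: q_C = (272 - 4q_L)/8, q_L = (265 - 4q_C)/8.
Solving the pair: q_C = 93/4, q_L = 43/2.
Total output Q = 179/4, so price P = 428 - 4·(179/4) = 249.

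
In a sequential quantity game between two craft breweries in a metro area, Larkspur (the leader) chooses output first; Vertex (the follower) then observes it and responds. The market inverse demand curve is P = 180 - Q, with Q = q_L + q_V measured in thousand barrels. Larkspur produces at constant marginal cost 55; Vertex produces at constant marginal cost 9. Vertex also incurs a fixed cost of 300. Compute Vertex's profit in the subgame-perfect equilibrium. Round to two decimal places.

Solve by backward induction. Given q_L, the follower Vertex maximises π_V = (180 - q_L - q_V)q_V - 9q_V.
Follower FOC: 171 - q_L - 2q_V = 0, so q_V(q_L) = (171 - q_L)/2.
Larkspur substitutes q_V(q_L) into its own profit: π_L = q_L(180 - q_L - (171 - q_L)/2) - 55q_L = (189/2 - (1/2)q_L)q_L - 55q_L.
Leader FOC: 79/2 - q_L = 0, so q_L = 79/2.
Then q_V = (171 - 79/2)/2 = 263/4.
Price P = 180 - 421/4 = 299/4.
Vertex's profit: (299/4 - 9)·(263/4) - 300 = 4023.0625.

4023.06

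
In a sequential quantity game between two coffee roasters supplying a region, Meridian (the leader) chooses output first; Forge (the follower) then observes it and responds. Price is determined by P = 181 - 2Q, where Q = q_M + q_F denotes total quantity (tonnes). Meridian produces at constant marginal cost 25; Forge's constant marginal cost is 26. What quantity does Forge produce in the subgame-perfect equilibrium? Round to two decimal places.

19.13

The follower Forge best-responds to any q_M: π_F = (181 - 2Q)q_F - 26q_F.
Setting the follower's marginal profit to zero, 155 - 2q_M - 4q_F = 0, i.e. q_F = (155 - 2q_M)/4.
Meridian substitutes q_F(q_M) into its own profit: π_M = q_M(181 - 2q_M - (155 - 2q_M)/2) - 25q_M = (207/2 - q_M)q_M - 25q_M.
The leader's first-order condition 157/2 - 2q_M = 0 yields q_M = 157/4.
Then q_F = (155 - 2·(157/4))/4 = 153/8.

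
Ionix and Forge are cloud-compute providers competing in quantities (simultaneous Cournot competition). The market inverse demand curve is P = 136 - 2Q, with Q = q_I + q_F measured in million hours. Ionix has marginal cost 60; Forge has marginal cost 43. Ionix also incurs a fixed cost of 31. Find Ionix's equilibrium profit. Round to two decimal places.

162.39

Ionix's profit: π_I = (136 - 2Q)q_I - (60q_I). Setting ∂π_I/∂q_I = 0: 76 - 4q_I - 2(q_F) = 0.
Forge's profit: π_F = (136 - 2Q)q_F - (43q_F). Setting ∂π_F/∂q_F = 0: 93 - 4q_F - 2(q_I) = 0.
Best responses: q_I = (76 - 2q_F)/4, q_F = (93 - 2q_I)/4.
Substituting one into the other gives q_I = 59/6 and q_F = 55/3.
Price P = 136 - 2·(169/6) = 239/3.
Ionix's profit: (239/3 - 60)·(59/6) - 31 = 162.3889.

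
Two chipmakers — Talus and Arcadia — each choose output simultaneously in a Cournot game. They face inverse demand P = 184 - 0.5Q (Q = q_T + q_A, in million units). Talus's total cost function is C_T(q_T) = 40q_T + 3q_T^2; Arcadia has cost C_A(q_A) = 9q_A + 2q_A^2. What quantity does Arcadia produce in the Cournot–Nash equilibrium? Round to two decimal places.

33.18

Talus's profit: π_T = (184 - 0.5Q)q_T - (40q_T + 3q_T²). Setting ∂π_T/∂q_T = 0: 144 - 7q_T - (1/2)(q_A) = 0.
Arcadia's first-order condition: 175 - 5q_A - (1/2)(q_T) = 0.
So q_T = (144 - (1/2)q_A)/7 and q_A = (175 - (1/2)q_T)/5.
Substituting one into the other gives q_T = 18.2014 and q_A = 33.1799.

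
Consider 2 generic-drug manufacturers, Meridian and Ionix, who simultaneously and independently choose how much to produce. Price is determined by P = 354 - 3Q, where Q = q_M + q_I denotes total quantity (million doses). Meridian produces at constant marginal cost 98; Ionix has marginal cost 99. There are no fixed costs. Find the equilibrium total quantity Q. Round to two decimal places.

56.78

Meridian's profit: π_M = (354 - 3Q)q_M - (98q_M). Setting ∂π_M/∂q_M = 0: 256 - 6q_M - 3(q_I) = 0.
Ionix's profit: π_I = (354 - 3Q)q_I - (99q_I). Setting ∂π_I/∂q_I = 0: 255 - 6q_I - 3(q_M) = 0.
Rearranging gives the reaction functions q_M = (256 - 3q_I)/6 and q_I = (255 - 3q_M)/6.
Solving the pair: q_M = 257/9, q_I = 254/9.
Total output Q = 257/9 + 254/9 = 511/9.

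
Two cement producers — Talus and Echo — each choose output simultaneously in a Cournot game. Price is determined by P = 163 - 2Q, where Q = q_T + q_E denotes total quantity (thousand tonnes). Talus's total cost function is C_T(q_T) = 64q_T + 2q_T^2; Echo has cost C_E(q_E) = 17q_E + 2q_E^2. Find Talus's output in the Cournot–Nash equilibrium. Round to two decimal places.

8.33

Talus's profit: π_T = (163 - 2Q)q_T - (64q_T + 2q_T²). Setting ∂π_T/∂q_T = 0: 99 - 8q_T - 2(q_E) = 0.
Echo's profit: π_E = (163 - 2Q)q_E - (17q_E + 2q_E²). Setting ∂π_E/∂q_E = 0: 146 - 8q_E - 2(q_T) = 0.
Rearranging gives the reaction functions q_T = (99 - 2q_E)/8 and q_E = (146 - 2q_T)/8.
Solving the pair: q_T = 25/3, q_E = 97/6.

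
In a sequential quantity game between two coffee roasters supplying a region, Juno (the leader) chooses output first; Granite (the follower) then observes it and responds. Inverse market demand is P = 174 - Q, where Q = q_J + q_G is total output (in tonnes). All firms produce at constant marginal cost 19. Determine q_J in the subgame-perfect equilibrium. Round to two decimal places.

77.50

The follower Granite best-responds to any q_J: π_G = (174 - Q)q_G - 19q_G.
Setting the follower's marginal profit to zero, 155 - q_J - 2q_G = 0, i.e. q_G = (155 - q_J)/2.
Juno substitutes q_G(q_J) into its own profit: π_J = q_J(174 - q_J - (155 - q_J)/2) - 19q_J = (193/2 - (1/2)q_J)q_J - 19q_J.
The leader's first-order condition 155/2 - q_J = 0 yields q_J = 155/2.
Then q_G = (155 - 155/2)/2 = 155/4.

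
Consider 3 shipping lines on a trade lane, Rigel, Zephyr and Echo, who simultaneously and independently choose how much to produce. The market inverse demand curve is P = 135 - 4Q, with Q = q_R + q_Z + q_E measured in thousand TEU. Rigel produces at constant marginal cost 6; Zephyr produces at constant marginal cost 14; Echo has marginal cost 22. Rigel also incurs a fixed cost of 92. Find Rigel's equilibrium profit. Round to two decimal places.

273.77

Rigel's profit: π_R = (135 - 4Q)q_R - (6q_R). Setting ∂π_R/∂q_R = 0: 129 - 8q_R - 4(q_Z + q_E) = 0.
Zephyr's first-order condition: 121 - 8q_Z - 4(q_R + q_E) = 0.
Echo's profit: π_E = (135 - 4Q)q_E - (22q_E). Setting ∂π_E/∂q_E = 0: 113 - 8q_E - 4(q_R + q_Z) = 0.
Summing all 3 equations gives 363 − 16Q = 0, hence Q = 363/16.
Back-substituting: q_R = (129 − 363/4)/4 = 153/16, q_Z = (121 − 363/4)/4 = 121/16, q_E = (113 − 363/4)/4 = 89/16.
Price P = 135 - 4·(363/16) = 177/4.
Rigel's profit: (177/4 - 6)·(153/16) - 92 = 273.7656.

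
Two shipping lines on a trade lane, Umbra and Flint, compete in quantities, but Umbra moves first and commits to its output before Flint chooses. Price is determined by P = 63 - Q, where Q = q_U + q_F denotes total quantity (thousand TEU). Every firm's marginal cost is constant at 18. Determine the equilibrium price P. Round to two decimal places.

The follower Flint best-responds to any q_U: π_F = (63 - Q)q_F - 18q_F.
∂π_F/∂q_F = 45 - q_U - 2q_F = 0 gives the reaction function q_F = (45 - q_U)/2.
Umbra substitutes q_F(q_U) into its own profit: π_U = q_U(63 - q_U - (45 - q_U)/2) - 18q_U = (81/2 - (1/2)q_U)q_U - 18q_U.
The leader's first-order condition 45/2 - q_U = 0 yields q_U = 45/2.
Then q_F = (45 - 45/2)/2 = 45/4.
Total output Q = 135/4, so price P = 63 - 135/4 = 117/4.

29.25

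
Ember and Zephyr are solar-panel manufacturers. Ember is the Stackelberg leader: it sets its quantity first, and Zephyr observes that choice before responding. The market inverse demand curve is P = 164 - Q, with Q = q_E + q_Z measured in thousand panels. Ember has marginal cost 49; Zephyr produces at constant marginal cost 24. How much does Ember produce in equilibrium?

45

Solve by backward induction. Given q_E, the follower Zephyr maximises π_Z = (164 - q_E - q_Z)q_Z - 24q_Z.
∂π_Z/∂q_Z = 140 - q_E - 2q_Z = 0 gives the reaction function q_Z = (140 - q_E)/2.
Ember substitutes q_Z(q_E) into its own profit: π_E = q_E(164 - q_E - (140 - q_E)/2) - 49q_E = (94 - (1/2)q_E)q_E - 49q_E.
Maximising: ∂π_E/∂q_E = 45 - q_E = 0, giving q_E = 45.
Then q_Z = (140 - 45)/2 = 95/2.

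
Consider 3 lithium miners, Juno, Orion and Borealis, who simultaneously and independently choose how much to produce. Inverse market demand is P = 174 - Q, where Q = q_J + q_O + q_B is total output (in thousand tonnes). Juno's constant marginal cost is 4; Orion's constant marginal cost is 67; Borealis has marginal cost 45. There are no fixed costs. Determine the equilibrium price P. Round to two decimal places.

72.50

Juno's profit: π_J = (174 - Q)q_J - (4q_J). Setting ∂π_J/∂q_J = 0: 170 - 2q_J - (q_O + q_B) = 0.
Orion's first-order condition: 107 - 2q_O - (q_J + q_B) = 0.
Borealis's first-order condition: 129 - 2q_B - (q_J + q_O) = 0.
Summing all 3 equations gives 406 − 4Q = 0, hence Q = 203/2.
Back-substituting: q_J = (170 − 203/2) = 137/2, q_O = (107 − 203/2) = 11/2, q_B = (129 − 203/2) = 55/2.
Total output Q = 203/2, so price P = 174 - 203/2 = 145/2.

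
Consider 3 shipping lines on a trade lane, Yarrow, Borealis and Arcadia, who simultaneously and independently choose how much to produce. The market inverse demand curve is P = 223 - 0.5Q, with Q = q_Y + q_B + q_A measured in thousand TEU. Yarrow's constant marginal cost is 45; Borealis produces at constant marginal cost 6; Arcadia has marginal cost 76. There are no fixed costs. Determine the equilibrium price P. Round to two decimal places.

Yarrow's profit: π_Y = (223 - 0.5Q)q_Y - (45q_Y). Setting ∂π_Y/∂q_Y = 0: 178 - q_Y - (1/2)(q_B + q_A) = 0.
Borealis's first-order condition: 217 - q_B - (1/2)(q_Y + q_A) = 0.
Arcadia's first-order condition: 147 - q_A - (1/2)(q_Y + q_B) = 0.
Adding the 3 conditions: 542 − Q − Q = 0, i.e. Q = 271.
Back-substituting: q_Y = (178 − 271/2)/(1/2) = 85, q_B = (217 − 271/2)/(1/2) = 163, q_A = (147 − 271/2)/(1/2) = 23.
Total output Q = 271, so price P = 223 - (1/2)·271 = 175/2.

87.50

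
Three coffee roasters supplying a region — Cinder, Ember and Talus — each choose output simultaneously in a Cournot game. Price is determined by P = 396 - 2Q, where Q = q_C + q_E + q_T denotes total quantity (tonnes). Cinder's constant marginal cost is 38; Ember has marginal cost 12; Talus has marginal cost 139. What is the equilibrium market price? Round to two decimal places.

Cinder's profit: π_C = (396 - 2Q)q_C - (38q_C). Setting ∂π_C/∂q_C = 0: 358 - 4q_C - 2(q_E + q_T) = 0.
Ember's profit: π_E = (396 - 2Q)q_E - (12q_E). Setting ∂π_E/∂q_E = 0: 384 - 4q_E - 2(q_C + q_T) = 0.
Talus's profit: π_T = (396 - 2Q)q_T - (139q_T). Setting ∂π_T/∂q_T = 0: 257 - 4q_T - 2(q_C + q_E) = 0.
Adding the 3 first-order conditions: 999 − 8Q = 0, so Q = 999/8.
Back-substituting: q_C = (358 − 999/4)/2 = 433/8, q_E = (384 − 999/4)/2 = 537/8, q_T = (257 − 999/4)/2 = 29/8.
Total output Q = 999/8, so price P = 396 - 2·(999/8) = 585/4.

146.25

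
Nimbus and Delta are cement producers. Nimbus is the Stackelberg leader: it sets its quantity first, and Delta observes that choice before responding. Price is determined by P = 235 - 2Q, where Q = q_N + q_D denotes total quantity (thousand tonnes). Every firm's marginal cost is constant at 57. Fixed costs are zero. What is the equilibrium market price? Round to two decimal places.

Solve by backward induction. Given q_N, the follower Delta maximises π_D = (235 - 2q_N - 2q_D)q_D - 57q_D.
Setting the follower's marginal profit to zero, 178 - 2q_N - 4q_D = 0, i.e. q_D = (178 - 2q_N)/4.
The leader anticipates this reaction. Substituting into P = 235 - 2Q gives P = 146 - q_N, so π_N = (146 - q_N)q_N - 57q_N.
Leader FOC: 89 - 2q_N = 0, so q_N = 89/2.
Then q_D = (178 - 2·(89/2))/4 = 89/4.
Total output Q = 267/4, so price P = 235 - 2·(267/4) = 203/2.

101.50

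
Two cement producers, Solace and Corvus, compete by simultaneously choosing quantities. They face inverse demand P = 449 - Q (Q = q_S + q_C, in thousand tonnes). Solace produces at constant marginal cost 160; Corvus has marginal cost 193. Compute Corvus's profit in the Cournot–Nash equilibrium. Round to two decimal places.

5525.44

Solace's profit: π_S = (449 - Q)q_S - (160q_S). Setting ∂π_S/∂q_S = 0: 289 - 2q_S - (q_C) = 0.
Corvus's first-order condition: 256 - 2q_C - (q_S) = 0.
Best responses: q_S = (289 - q_C)/2, q_C = (256 - q_S)/2.
Solving the pair: q_S = 322/3, q_C = 223/3.
Price P = 449 - 545/3 = 802/3.
Corvus's profit: (802/3 - 193)·(223/3) = 5525.4444.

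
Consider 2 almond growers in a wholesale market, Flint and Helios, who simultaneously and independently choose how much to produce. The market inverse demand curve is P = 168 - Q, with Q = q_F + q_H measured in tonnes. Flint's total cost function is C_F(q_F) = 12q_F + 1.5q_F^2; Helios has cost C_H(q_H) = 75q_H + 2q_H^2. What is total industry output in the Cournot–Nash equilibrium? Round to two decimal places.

39.72

Flint's profit: π_F = (168 - Q)q_F - (12q_F + (3/2)q_F²). Setting ∂π_F/∂q_F = 0: 156 - 5q_F - (q_H) = 0.
Helios's first-order condition: 93 - 6q_H - (q_F) = 0.
Best responses: q_F = (156 - q_H)/5, q_H = (93 - q_F)/6.
Substituting one into the other gives q_F = 843/29 and q_H = 309/29.
Total output Q = 843/29 + 309/29 = 1152/29.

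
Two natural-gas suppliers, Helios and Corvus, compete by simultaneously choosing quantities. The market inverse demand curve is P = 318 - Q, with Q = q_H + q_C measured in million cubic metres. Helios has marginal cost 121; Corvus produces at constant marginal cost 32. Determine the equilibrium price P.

Helios's profit: π_H = (318 - Q)q_H - (121q_H). Setting ∂π_H/∂q_H = 0: 197 - 2q_H - (q_C) = 0.
Corvus's profit: π_C = (318 - Q)q_C - (32q_C). Setting ∂π_C/∂q_C = 0: 286 - 2q_C - (q_H) = 0.
Best responses: q_H = (197 - q_C)/2, q_C = (286 - q_H)/2.
Solving the pair: q_H = 36, q_C = 125.
Total output Q = 161, so price P = 318 - 161 = 157.

157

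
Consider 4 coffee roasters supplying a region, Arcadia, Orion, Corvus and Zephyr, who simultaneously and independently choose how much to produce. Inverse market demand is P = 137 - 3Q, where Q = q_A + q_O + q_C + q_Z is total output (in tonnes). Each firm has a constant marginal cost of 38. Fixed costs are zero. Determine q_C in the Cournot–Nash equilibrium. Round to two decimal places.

6.60

A representative firm's profit is π_i = q_i(137 - 3Q) - 38q_i.
Setting ∂π_i/∂q_i = 0 with rivals' quantities fixed: 99 - 6q_i - 3·Σ_{j≠i} q_j = 0.
By symmetry each firm produces the same amount; substituting Σ_{j≠i} q_j = 3q_i yields q_i = 99/15 = 33/5.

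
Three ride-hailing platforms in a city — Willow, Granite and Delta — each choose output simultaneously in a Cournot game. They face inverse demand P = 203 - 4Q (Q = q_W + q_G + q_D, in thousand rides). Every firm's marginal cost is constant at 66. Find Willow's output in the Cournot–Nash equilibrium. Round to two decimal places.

A representative firm's profit is π_i = q_i(203 - 4Q) - 66q_i.
First-order condition (treating rivals' output as given): 137 - 8q_i - 4·Σ_{j≠i} q_j = 0.
With identical firms every q_j equals q_i, so Σ_{j≠i} q_j = 2q_i and 137 = 16q_i, giving q_i = 137/16.

8.56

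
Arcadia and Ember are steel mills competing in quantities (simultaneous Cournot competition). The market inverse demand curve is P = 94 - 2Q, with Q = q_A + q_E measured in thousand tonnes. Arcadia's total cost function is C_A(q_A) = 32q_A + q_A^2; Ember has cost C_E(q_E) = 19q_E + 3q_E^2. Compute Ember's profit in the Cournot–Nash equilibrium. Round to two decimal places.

Arcadia's profit: π_A = (94 - 2Q)q_A - (32q_A + q_A²). Setting ∂π_A/∂q_A = 0: 62 - 6q_A - 2(q_E) = 0.
Ember's first-order condition: 75 - 10q_E - 2(q_A) = 0.
Rearranging gives the reaction functions q_A = (62 - 2q_E)/6 and q_E = (75 - 2q_A)/10.
Substituting one into the other gives q_A = 235/28 and q_E = 163/28.
Price P = 94 - 2·(199/14) = 459/7.
Ember's profit: (459/7)·(163/28) - 19·(163/28) - 3(163/28)² = 169.4452.

169.45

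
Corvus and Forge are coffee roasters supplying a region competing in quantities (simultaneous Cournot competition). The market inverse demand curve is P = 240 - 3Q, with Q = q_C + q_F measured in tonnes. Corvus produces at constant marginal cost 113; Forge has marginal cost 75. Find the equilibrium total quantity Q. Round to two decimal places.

32.44

Corvus's profit: π_C = (240 - 3Q)q_C - (113q_C). Setting ∂π_C/∂q_C = 0: 127 - 6q_C - 3(q_F) = 0.
Forge's first-order condition: 165 - 6q_F - 3(q_C) = 0.
Best responses: q_C = (127 - 3q_F)/6, q_F = (165 - 3q_C)/6.
Solving the pair: q_C = 89/9, q_F = 203/9.
Total output Q = 89/9 + 203/9 = 292/9.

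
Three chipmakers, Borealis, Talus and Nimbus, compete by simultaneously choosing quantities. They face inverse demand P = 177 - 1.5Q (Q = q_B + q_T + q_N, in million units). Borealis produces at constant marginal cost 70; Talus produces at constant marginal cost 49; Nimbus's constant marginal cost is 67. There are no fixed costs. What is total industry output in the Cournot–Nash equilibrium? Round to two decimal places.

Borealis's profit: π_B = (177 - 1.5Q)q_B - (70q_B). Setting ∂π_B/∂q_B = 0: 107 - 3q_B - (3/2)(q_T + q_N) = 0.
Talus's profit: π_T = (177 - 1.5Q)q_T - (49q_T). Setting ∂π_T/∂q_T = 0: 128 - 3q_T - (3/2)(q_B + q_N) = 0.
Nimbus's profit: π_N = (177 - 1.5Q)q_N - (67q_N). Setting ∂π_N/∂q_N = 0: 110 - 3q_N - (3/2)(q_B + q_T) = 0.
Adding the 3 conditions: 345 − 3Q − 3Q = 0, i.e. Q = 115/2.
Back-substituting: q_B = (107 − 345/4)/(3/2) = 83/6, q_T = (128 − 345/4)/(3/2) = 167/6, q_N = (110 − 345/4)/(3/2) = 95/6.
Total output Q = 83/6 + 167/6 + 95/6 = 115/2.

57.50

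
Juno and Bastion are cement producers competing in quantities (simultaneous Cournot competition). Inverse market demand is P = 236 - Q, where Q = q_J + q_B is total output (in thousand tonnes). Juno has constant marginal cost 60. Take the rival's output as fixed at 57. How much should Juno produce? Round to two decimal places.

With the rival's output fixed at 57, Juno's profit is π_J = (236 - 57 - q_J)q_J - (60q_J) = (179 - q_J)q_J - (60q_J).
∂π_J/∂q_J = 119 - 2q_J = 0, so q_J = 119/2.

59.50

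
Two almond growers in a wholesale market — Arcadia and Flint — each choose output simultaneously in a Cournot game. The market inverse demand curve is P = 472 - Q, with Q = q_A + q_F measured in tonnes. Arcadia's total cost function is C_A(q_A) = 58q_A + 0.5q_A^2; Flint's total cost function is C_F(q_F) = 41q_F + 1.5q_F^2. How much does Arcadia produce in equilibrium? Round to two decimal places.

Arcadia's profit: π_A = (472 - Q)q_A - (58q_A + (1/2)q_A²). Setting ∂π_A/∂q_A = 0: 414 - 3q_A - (q_F) = 0.
Flint's profit: π_F = (472 - Q)q_F - (41q_F + (3/2)q_F²). Setting ∂π_F/∂q_F = 0: 431 - 5q_F - (q_A) = 0.
So q_A = (414 - q_F)/3 and q_F = (431 - q_A)/5.
Solving the pair: q_A = 1639/14, q_F = 879/14.

117.07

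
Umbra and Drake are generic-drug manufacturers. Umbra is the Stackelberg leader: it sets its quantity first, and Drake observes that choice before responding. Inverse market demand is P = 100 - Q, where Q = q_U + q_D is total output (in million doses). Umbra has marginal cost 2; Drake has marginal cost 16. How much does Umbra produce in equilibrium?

56

Solve by backward induction. Given q_U, the follower Drake maximises π_D = (100 - q_U - q_D)q_D - 16q_D.
∂π_D/∂q_D = 84 - q_U - 2q_D = 0 gives the reaction function q_D = (84 - q_U)/2.
Umbra substitutes q_D(q_U) into its own profit: π_U = q_U(100 - q_U - (84 - q_U)/2) - 2q_U = (58 - (1/2)q_U)q_U - 2q_U.
Maximising: ∂π_U/∂q_U = 56 - q_U = 0, giving q_U = 56.
Then q_D = (84 - 56)/2 = 14.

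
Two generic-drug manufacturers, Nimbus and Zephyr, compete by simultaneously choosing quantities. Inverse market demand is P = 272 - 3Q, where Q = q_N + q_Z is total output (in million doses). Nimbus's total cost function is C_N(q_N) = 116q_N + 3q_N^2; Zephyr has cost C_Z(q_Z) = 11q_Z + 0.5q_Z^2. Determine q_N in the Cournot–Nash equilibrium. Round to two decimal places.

Nimbus's profit: π_N = (272 - 3Q)q_N - (116q_N + 3q_N²). Setting ∂π_N/∂q_N = 0: 156 - 12q_N - 3(q_Z) = 0.
Zephyr's profit: π_Z = (272 - 3Q)q_Z - (11q_Z + (1/2)q_Z²). Setting ∂π_Z/∂q_Z = 0: 261 - 7q_Z - 3(q_N) = 0.
So q_N = (156 - 3q_Z)/12 and q_Z = (261 - 3q_N)/7.
Solving the pair: q_N = 103/25, q_Z = 888/25.

4.12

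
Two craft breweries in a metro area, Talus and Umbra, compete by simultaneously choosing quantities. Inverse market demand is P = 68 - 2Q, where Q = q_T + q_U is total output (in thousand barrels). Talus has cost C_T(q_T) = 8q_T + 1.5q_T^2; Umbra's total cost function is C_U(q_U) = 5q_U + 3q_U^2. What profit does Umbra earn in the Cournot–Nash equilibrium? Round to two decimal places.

118.27

Talus's profit: π_T = (68 - 2Q)q_T - (8q_T + (3/2)q_T²). Setting ∂π_T/∂q_T = 0: 60 - 7q_T - 2(q_U) = 0.
Umbra's first-order condition: 63 - 10q_U - 2(q_T) = 0.
Rearranging gives the reaction functions q_T = (60 - 2q_U)/7 and q_U = (63 - 2q_T)/10.
Solving the pair: q_T = 79/11, q_U = 107/22.
Price P = 68 - 2·(265/22) = 483/11.
Umbra's profit: (483/11)·(107/22) - 5·(107/22) - 3(107/22)² = 118.2748.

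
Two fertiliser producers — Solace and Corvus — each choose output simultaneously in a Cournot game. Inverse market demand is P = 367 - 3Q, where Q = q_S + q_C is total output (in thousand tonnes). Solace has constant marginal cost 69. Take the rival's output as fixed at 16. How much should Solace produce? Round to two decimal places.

With the rival's output fixed at 16, Solace's profit is π_S = (367 - 3·16 - 3q_S)q_S - (69q_S) = (319 - 3q_S)q_S - (69q_S).
∂π_S/∂q_S = 250 - 6q_S = 0, so q_S = 125/3.

41.67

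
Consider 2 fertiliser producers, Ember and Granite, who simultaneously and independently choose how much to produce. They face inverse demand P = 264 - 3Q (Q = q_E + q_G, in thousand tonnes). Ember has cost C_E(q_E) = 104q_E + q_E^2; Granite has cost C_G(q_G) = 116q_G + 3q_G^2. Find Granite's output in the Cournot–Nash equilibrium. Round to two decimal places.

Ember's profit: π_E = (264 - 3Q)q_E - (104q_E + q_E²). Setting ∂π_E/∂q_E = 0: 160 - 8q_E - 3(q_G) = 0.
Granite's first-order condition: 148 - 12q_G - 3(q_E) = 0.
Best responses: q_E = (160 - 3q_G)/8, q_G = (148 - 3q_E)/12.
Substituting one into the other gives q_E = 492/29 and q_G = 704/87.

8.09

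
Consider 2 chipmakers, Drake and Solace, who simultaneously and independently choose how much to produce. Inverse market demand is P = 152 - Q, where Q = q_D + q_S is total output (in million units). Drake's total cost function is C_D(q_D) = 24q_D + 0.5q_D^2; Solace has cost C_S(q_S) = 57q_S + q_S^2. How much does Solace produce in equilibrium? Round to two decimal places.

14.27

Drake's profit: π_D = (152 - Q)q_D - (24q_D + (1/2)q_D²). Setting ∂π_D/∂q_D = 0: 128 - 3q_D - (q_S) = 0.
Solace's first-order condition: 95 - 4q_S - (q_D) = 0.
Best responses: q_D = (128 - q_S)/3, q_S = (95 - q_D)/4.
Substituting one into the other gives q_D = 417/11 and q_S = 157/11.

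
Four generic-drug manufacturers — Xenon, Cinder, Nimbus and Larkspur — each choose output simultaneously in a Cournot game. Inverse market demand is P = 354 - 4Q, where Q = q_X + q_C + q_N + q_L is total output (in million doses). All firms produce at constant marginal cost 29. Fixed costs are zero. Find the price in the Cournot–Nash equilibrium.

A representative firm's profit is π_i = q_i(354 - 4Q) - 29q_i.
Setting ∂π_i/∂q_i = 0 with rivals' quantities fixed: 325 - 8q_i - 4·Σ_{j≠i} q_j = 0.
By symmetry each firm produces the same amount; substituting Σ_{j≠i} q_j = 3q_i yields q_i = 325/20 = 65/4.
Total output Q = 65, so price P = 354 - 4·65 = 94.

94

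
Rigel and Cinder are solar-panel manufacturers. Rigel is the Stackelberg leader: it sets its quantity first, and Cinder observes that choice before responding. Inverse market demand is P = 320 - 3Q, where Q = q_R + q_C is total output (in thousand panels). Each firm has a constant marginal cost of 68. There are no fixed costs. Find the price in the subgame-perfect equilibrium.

Solve by backward induction. Given q_R, the follower Cinder maximises π_C = (320 - 3q_R - 3q_C)q_C - 68q_C.
Setting the follower's marginal profit to zero, 252 - 3q_R - 6q_C = 0, i.e. q_C = (252 - 3q_R)/6.
Rigel substitutes q_C(q_R) into its own profit: π_R = q_R(320 - 3q_R - (252 - 3q_R)/2) - 68q_R = (194 - (3/2)q_R)q_R - 68q_R.
Maximising: ∂π_R/∂q_R = 126 - 3q_R = 0, giving q_R = 42.
Then q_C = (252 - 3·42)/6 = 21.
Total output Q = 63, so price P = 320 - 3·63 = 131.

131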